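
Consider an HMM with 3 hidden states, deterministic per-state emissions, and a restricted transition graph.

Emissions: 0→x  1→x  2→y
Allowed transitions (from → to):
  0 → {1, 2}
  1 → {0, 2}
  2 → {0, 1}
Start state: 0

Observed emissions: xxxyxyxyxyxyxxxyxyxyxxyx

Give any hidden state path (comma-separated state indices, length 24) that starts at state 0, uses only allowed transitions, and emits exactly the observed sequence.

0,1,0,2,0,2,1,2,1,2,1,2,1,0,1,2,1,2,1,2,1,0,2,0

  [0] x  {0,1}  => 0  start
  [1] x  {0,1}  => 1  0->1 ok
  [2] x  {0,1}  => 0  1->0 ok
  [3] y  {2}  => 2  0->2 ok
  [4] x  {0,1}  => 0  2->0 ok
  [5] y  {2}  => 2  0->2 ok
  [6] x  {0,1}  => 1  2->1 ok
  [7] y  {2}  => 2  1->2 ok
  [8] x  {0,1}  => 1  2->1 ok
  [9] y  {2}  => 2  1->2 ok
  [10] x  {0,1}  => 1  2->1 ok
  [11] y  {2}  => 2  1->2 ok
  [12] x  {0,1}  => 1  2->1 ok
  [13] x  {0,1}  => 0  1->0 ok
  [14] x  {0,1}  => 1  0->1 ok
  [15] y  {2}  => 2  1->2 ok
  [16] x  {0,1}  => 1  2->1 ok
  [17] y  {2}  => 2  1->2 ok
  [18] x  {0,1}  => 1  2->1 ok
  [19] y  {2}  => 2  1->2 ok
  [20] x  {0,1}  => 1  2->1 ok
  [21] x  {0,1}  => 0  1->0 ok
  [22] y  {2}  => 2  0->2 ok
  [23] x  {0,1}  => 0  2->0 ok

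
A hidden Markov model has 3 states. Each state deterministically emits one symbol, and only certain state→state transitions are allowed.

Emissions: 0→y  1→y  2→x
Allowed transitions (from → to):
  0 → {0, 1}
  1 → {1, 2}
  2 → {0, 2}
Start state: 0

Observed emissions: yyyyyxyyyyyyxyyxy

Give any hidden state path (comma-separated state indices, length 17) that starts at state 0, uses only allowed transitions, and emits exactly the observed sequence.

0,1,1,1,1,2,0,0,0,1,1,1,2,0,1,2,0

  0: obs=y cand={0,1} pick 0 [start]
  1: obs=y cand={0,1} pick 1 [0->1 ok]
  2: obs=y cand={0,1} pick 1 [1->1 ok]
  3: obs=y cand={0,1} pick 1 [1->1 ok]
  4: obs=y cand={0,1} pick 1 [1->1 ok]
  5: obs=x cand={2} pick 2 [1->2 ok]
  6: obs=y cand={0,1} pick 0 [2->0 ok]
  7: obs=y cand={0,1} pick 0 [0->0 ok]
  8: obs=y cand={0,1} pick 0 [0->0 ok]
  9: obs=y cand={0,1} pick 1 [0->1 ok]
  10: obs=y cand={0,1} pick 1 [1->1 ok]
  11: obs=y cand={0,1} pick 1 [1->1 ok]
  12: obs=x cand={2} pick 2 [1->2 ok]
  13: obs=y cand={0,1} pick 0 [2->0 ok]
  14: obs=y cand={0,1} pick 1 [0->1 ok]
  15: obs=x cand={2} pick 2 [1->2 ok]
  16: obs=y cand={0,1} pick 0 [2->0 ok]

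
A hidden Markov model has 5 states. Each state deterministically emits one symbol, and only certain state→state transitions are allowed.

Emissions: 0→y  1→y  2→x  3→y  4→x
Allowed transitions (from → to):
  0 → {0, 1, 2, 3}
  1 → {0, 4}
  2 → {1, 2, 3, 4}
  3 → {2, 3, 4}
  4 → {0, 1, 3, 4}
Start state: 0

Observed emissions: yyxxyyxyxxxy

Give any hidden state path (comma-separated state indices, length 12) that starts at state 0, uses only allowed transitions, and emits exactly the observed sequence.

0,3,2,2,1,0,2,3,4,4,4,1

  pos 0: y in {0,1,3}, choose 0; start
  pos 1: y in {0,1,3}, choose 3; 0->3 ok
  pos 2: x in {2,4}, choose 2; 3->2 ok
  pos 3: x in {2,4}, choose 2; 2->2 ok
  pos 4: y in {0,1,3}, choose 1; 2->1 ok
  pos 5: y in {0,1,3}, choose 0; 1->0 ok
  pos 6: x in {2,4}, choose 2; 0->2 ok
  pos 7: y in {0,1,3}, choose 3; 2->3 ok
  pos 8: x in {2,4}, choose 4; 3->4 ok
  pos 9: x in {2,4}, choose 4; 4->4 ok
  pos 10: x in {2,4}, choose 4; 4->4 ok
  pos 11: y in {0,1,3}, choose 1; 4->1 ok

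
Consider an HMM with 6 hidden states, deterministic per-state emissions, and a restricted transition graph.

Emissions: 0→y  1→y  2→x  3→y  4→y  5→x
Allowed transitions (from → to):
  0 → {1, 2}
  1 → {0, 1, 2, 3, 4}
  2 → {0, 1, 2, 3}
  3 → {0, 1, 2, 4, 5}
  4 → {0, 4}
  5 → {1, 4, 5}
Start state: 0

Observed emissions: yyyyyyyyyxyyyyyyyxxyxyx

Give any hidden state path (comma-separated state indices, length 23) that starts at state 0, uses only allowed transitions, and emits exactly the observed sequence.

0,1,4,0,1,3,1,0,1,2,1,4,0,1,4,4,0,2,2,0,2,3,2

  [0] y  {0,1,3,4}  => 0  start
  [1] y  {0,1,3,4}  => 1  0->1 ok
  [2] y  {0,1,3,4}  => 4  1->4 ok
  [3] y  {0,1,3,4}  => 0  4->0 ok
  [4] y  {0,1,3,4}  => 1  0->1 ok
  [5] y  {0,1,3,4}  => 3  1->3 ok
  [6] y  {0,1,3,4}  => 1  3->1 ok
  [7] y  {0,1,3,4}  => 0  1->0 ok
  [8] y  {0,1,3,4}  => 1  0->1 ok
  [9] x  {2,5}  => 2  1->2 ok
  [10] y  {0,1,3,4}  => 1  2->1 ok
  [11] y  {0,1,3,4}  => 4  1->4 ok
  [12] y  {0,1,3,4}  => 0  4->0 ok
  [13] y  {0,1,3,4}  => 1  0->1 ok
  [14] y  {0,1,3,4}  => 4  1->4 ok
  [15] y  {0,1,3,4}  => 4  4->4 ok
  [16] y  {0,1,3,4}  => 0  4->0 ok
  [17] x  {2,5}  => 2  0->2 ok
  [18] x  {2,5}  => 2  2->2 ok
  [19] y  {0,1,3,4}  => 0  2->0 ok
  [20] x  {2,5}  => 2  0->2 ok
  [21] y  {0,1,3,4}  => 3  2->3 ok
  [22] x  {2,5}  => 2  3->2 ok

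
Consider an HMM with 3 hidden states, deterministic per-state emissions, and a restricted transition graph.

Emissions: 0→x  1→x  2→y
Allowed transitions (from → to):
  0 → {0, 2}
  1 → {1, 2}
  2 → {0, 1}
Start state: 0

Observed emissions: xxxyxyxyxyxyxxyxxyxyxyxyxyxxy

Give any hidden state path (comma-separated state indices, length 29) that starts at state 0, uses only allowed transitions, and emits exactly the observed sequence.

  t0 'x' -> {0,1}, take 0 (start)
  t1 'x' -> {0,1}, take 0 (0->0 ok)
  t2 'x' -> {0,1}, take 0 (0->0 ok)
  t3 'y' -> {2}, take 2 (0->2 ok)
  t4 'x' -> {0,1}, take 0 (2->0 ok)
  t5 'y' -> {2}, take 2 (0->2 ok)
  t6 'x' -> {0,1}, take 1 (2->1 ok)
  t7 'y' -> {2}, take 2 (1->2 ok)
  t8 'x' -> {0,1}, take 0 (2->0 ok)
  t9 'y' -> {2}, take 2 (0->2 ok)
  t10 'x' -> {0,1}, take 0 (2->0 ok)
  t11 'y' -> {2}, take 2 (0->2 ok)
  t12 'x' -> {0,1}, take 1 (2->1 ok)
  t13 'x' -> {0,1}, take 1 (1->1 ok)
  t14 'y' -> {2}, take 2 (1->2 ok)
  t15 'x' -> {0,1}, take 1 (2->1 ok)
  t16 'x' -> {0,1}, take 1 (1->1 ok)
  t17 'y' -> {2}, take 2 (1->2 ok)
  t18 'x' -> {0,1}, take 0 (2->0 ok)
  t19 'y' -> {2}, take 2 (0->2 ok)
  t20 'x' -> {0,1}, take 0 (2->0 ok)
  t21 'y' -> {2}, take 2 (0->2 ok)
  t22 'x' -> {0,1}, take 0 (2->0 ok)
  t23 'y' -> {2}, take 2 (0->2 ok)
  t24 'x' -> {0,1}, take 0 (2->0 ok)
  t25 'y' -> {2}, take 2 (0->2 ok)
  t26 'x' -> {0,1}, take 1 (2->1 ok)
  t27 'x' -> {0,1}, take 1 (1->1 ok)
  t28 'y' -> {2}, take 2 (1->2 ok)

0,0,0,2,0,2,1,2,0,2,0,2,1,1,2,1,1,2,0,2,0,2,0,2,0,2,1,1,2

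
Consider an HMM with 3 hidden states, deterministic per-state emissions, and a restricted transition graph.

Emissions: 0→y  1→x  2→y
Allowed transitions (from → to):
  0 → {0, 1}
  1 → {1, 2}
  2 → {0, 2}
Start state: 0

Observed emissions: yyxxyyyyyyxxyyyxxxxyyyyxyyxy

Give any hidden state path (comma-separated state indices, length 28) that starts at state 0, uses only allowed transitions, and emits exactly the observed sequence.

0,0,1,1,2,2,2,2,2,0,1,1,2,0,0,1,1,1,1,2,2,2,0,1,2,0,1,2

  t0 'y' -> {0,2}, take 0 (start)
  t1 'y' -> {0,2}, take 0 (0->0 ok)
  t2 'x' -> {1}, take 1 (0->1 ok)
  t3 'x' -> {1}, take 1 (1->1 ok)
  t4 'y' -> {0,2}, take 2 (1->2 ok)
  t5 'y' -> {0,2}, take 2 (2->2 ok)
  t6 'y' -> {0,2}, take 2 (2->2 ok)
  t7 'y' -> {0,2}, take 2 (2->2 ok)
  t8 'y' -> {0,2}, take 2 (2->2 ok)
  t9 'y' -> {0,2}, take 0 (2->0 ok)
  t10 'x' -> {1}, take 1 (0->1 ok)
  t11 'x' -> {1}, take 1 (1->1 ok)
  t12 'y' -> {0,2}, take 2 (1->2 ok)
  t13 'y' -> {0,2}, take 0 (2->0 ok)
  t14 'y' -> {0,2}, take 0 (0->0 ok)
  t15 'x' -> {1}, take 1 (0->1 ok)
  t16 'x' -> {1}, take 1 (1->1 ok)
  t17 'x' -> {1}, take 1 (1->1 ok)
  t18 'x' -> {1}, take 1 (1->1 ok)
  t19 'y' -> {0,2}, take 2 (1->2 ok)
  t20 'y' -> {0,2}, take 2 (2->2 ok)
  t21 'y' -> {0,2}, take 2 (2->2 ok)
  t22 'y' -> {0,2}, take 0 (2->0 ok)
  t23 'x' -> {1}, take 1 (0->1 ok)
  t24 'y' -> {0,2}, take 2 (1->2 ok)
  t25 'y' -> {0,2}, take 0 (2->0 ok)
  t26 'x' -> {1}, take 1 (0->1 ok)
  t27 'y' -> {0,2}, take 2 (1->2 ok)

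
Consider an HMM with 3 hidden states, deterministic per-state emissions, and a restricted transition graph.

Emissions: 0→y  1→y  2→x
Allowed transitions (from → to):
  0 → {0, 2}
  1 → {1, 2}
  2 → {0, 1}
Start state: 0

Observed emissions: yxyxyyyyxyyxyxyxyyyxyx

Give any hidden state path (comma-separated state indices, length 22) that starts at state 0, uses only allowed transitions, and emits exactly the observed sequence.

0,2,0,2,1,1,1,1,2,1,1,2,0,2,1,2,1,1,1,2,0,2

  0: obs=y cand={0,1} pick 0 [start]
  1: obs=x cand={2} pick 2 [0->2 ok]
  2: obs=y cand={0,1} pick 0 [2->0 ok]
  3: obs=x cand={2} pick 2 [0->2 ok]
  4: obs=y cand={0,1} pick 1 [2->1 ok]
  5: obs=y cand={0,1} pick 1 [1->1 ok]
  6: obs=y cand={0,1} pick 1 [1->1 ok]
  7: obs=y cand={0,1} pick 1 [1->1 ok]
  8: obs=x cand={2} pick 2 [1->2 ok]
  9: obs=y cand={0,1} pick 1 [2->1 ok]
  10: obs=y cand={0,1} pick 1 [1->1 ok]
  11: obs=x cand={2} pick 2 [1->2 ok]
  12: obs=y cand={0,1} pick 0 [2->0 ok]
  13: obs=x cand={2} pick 2 [0->2 ok]
  14: obs=y cand={0,1} pick 1 [2->1 ok]
  15: obs=x cand={2} pick 2 [1->2 ok]
  16: obs=y cand={0,1} pick 1 [2->1 ok]
  17: obs=y cand={0,1} pick 1 [1->1 ok]
  18: obs=y cand={0,1} pick 1 [1->1 ok]
  19: obs=x cand={2} pick 2 [1->2 ok]
  20: obs=y cand={0,1} pick 0 [2->0 ok]
  21: obs=x cand={2} pick 2 [0->2 ok]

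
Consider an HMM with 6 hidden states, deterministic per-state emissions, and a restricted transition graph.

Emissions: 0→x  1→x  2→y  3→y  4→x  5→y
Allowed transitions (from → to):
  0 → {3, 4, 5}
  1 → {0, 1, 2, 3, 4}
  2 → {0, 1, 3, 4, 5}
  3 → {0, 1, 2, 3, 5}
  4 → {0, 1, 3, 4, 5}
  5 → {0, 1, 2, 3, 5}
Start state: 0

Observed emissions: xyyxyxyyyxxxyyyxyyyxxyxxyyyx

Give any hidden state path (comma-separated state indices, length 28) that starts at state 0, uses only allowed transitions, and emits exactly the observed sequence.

0,3,3,0,3,0,3,5,2,4,1,4,3,5,2,4,3,3,2,1,4,5,1,1,3,5,5,0

  t0 'x' -> {0,1,4}, take 0 (start)
  t1 'y' -> {2,3,5}, take 3 (0->3 ok)
  t2 'y' -> {2,3,5}, take 3 (3->3 ok)
  t3 'x' -> {0,1,4}, take 0 (3->0 ok)
  t4 'y' -> {2,3,5}, take 3 (0->3 ok)
  t5 'x' -> {0,1,4}, take 0 (3->0 ok)
  t6 'y' -> {2,3,5}, take 3 (0->3 ok)
  t7 'y' -> {2,3,5}, take 5 (3->5 ok)
  t8 'y' -> {2,3,5}, take 2 (5->2 ok)
  t9 'x' -> {0,1,4}, take 4 (2->4 ok)
  t10 'x' -> {0,1,4}, take 1 (4->1 ok)
  t11 'x' -> {0,1,4}, take 4 (1->4 ok)
  t12 'y' -> {2,3,5}, take 3 (4->3 ok)
  t13 'y' -> {2,3,5}, take 5 (3->5 ok)
  t14 'y' -> {2,3,5}, take 2 (5->2 ok)
  t15 'x' -> {0,1,4}, take 4 (2->4 ok)
  t16 'y' -> {2,3,5}, take 3 (4->3 ok)
  t17 'y' -> {2,3,5}, take 3 (3->3 ok)
  t18 'y' -> {2,3,5}, take 2 (3->2 ok)
  t19 'x' -> {0,1,4}, take 1 (2->1 ok)
  t20 'x' -> {0,1,4}, take 4 (1->4 ok)
  t21 'y' -> {2,3,5}, take 5 (4->5 ok)
  t22 'x' -> {0,1,4}, take 1 (5->1 ok)
  t23 'x' -> {0,1,4}, take 1 (1->1 ok)
  t24 'y' -> {2,3,5}, take 3 (1->3 ok)
  t25 'y' -> {2,3,5}, take 5 (3->5 ok)
  t26 'y' -> {2,3,5}, take 5 (5->5 ok)
  t27 'x' -> {0,1,4}, take 0 (5->0 ok)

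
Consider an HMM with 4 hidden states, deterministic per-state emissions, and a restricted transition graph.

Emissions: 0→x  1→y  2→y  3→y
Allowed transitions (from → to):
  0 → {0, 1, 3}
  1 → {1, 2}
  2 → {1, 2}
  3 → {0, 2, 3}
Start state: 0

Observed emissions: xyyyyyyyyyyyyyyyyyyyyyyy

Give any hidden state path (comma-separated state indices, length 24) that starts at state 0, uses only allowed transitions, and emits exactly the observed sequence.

0,3,2,2,2,2,2,2,2,1,2,2,1,2,1,1,1,1,2,1,1,1,1,2

  0: obs=x cand={0} pick 0 [start]
  1: obs=y cand={1,2,3} pick 3 [0->3 ok]
  2: obs=y cand={1,2,3} pick 2 [3->2 ok]
  3: obs=y cand={1,2,3} pick 2 [2->2 ok]
  4: obs=y cand={1,2,3} pick 2 [2->2 ok]
  5: obs=y cand={1,2,3} pick 2 [2->2 ok]
  6: obs=y cand={1,2,3} pick 2 [2->2 ok]
  7: obs=y cand={1,2,3} pick 2 [2->2 ok]
  8: obs=y cand={1,2,3} pick 2 [2->2 ok]
  9: obs=y cand={1,2,3} pick 1 [2->1 ok]
  10: obs=y cand={1,2,3} pick 2 [1->2 ok]
  11: obs=y cand={1,2,3} pick 2 [2->2 ok]
  12: obs=y cand={1,2,3} pick 1 [2->1 ok]
  13: obs=y cand={1,2,3} pick 2 [1->2 ok]
  14: obs=y cand={1,2,3} pick 1 [2->1 ok]
  15: obs=y cand={1,2,3} pick 1 [1->1 ok]
  16: obs=y cand={1,2,3} pick 1 [1->1 ok]
  17: obs=y cand={1,2,3} pick 1 [1->1 ok]
  18: obs=y cand={1,2,3} pick 2 [1->2 ok]
  19: obs=y cand={1,2,3} pick 1 [2->1 ok]
  20: obs=y cand={1,2,3} pick 1 [1->1 ok]
  21: obs=y cand={1,2,3} pick 1 [1->1 ok]
  22: obs=y cand={1,2,3} pick 1 [1->1 ok]
  23: obs=y cand={1,2,3} pick 2 [1->2 ok]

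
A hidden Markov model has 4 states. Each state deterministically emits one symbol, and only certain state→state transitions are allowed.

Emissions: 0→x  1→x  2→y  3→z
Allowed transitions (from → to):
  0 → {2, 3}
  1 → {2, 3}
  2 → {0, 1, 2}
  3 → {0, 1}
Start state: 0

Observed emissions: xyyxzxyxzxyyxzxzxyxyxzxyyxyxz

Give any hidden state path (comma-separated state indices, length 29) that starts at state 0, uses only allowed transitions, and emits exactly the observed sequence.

0,2,2,0,3,0,2,1,3,0,2,2,0,3,0,3,0,2,1,2,1,3,1,2,2,0,2,0,3

  [0] x  {0,1}  => 0  start
  [1] y  {2}  => 2  0->2 ok
  [2] y  {2}  => 2  2->2 ok
  [3] x  {0,1}  => 0  2->0 ok
  [4] z  {3}  => 3  0->3 ok
  [5] x  {0,1}  => 0  3->0 ok
  [6] y  {2}  => 2  0->2 ok
  [7] x  {0,1}  => 1  2->1 ok
  [8] z  {3}  => 3  1->3 ok
  [9] x  {0,1}  => 0  3->0 ok
  [10] y  {2}  => 2  0->2 ok
  [11] y  {2}  => 2  2->2 ok
  [12] x  {0,1}  => 0  2->0 ok
  [13] z  {3}  => 3  0->3 ok
  [14] x  {0,1}  => 0  3->0 ok
  [15] z  {3}  => 3  0->3 ok
  [16] x  {0,1}  => 0  3->0 ok
  [17] y  {2}  => 2  0->2 ok
  [18] x  {0,1}  => 1  2->1 ok
  [19] y  {2}  => 2  1->2 ok
  [20] x  {0,1}  => 1  2->1 ok
  [21] z  {3}  => 3  1->3 ok
  [22] x  {0,1}  => 1  3->1 ok
  [23] y  {2}  => 2  1->2 ok
  [24] y  {2}  => 2  2->2 ok
  [25] x  {0,1}  => 0  2->0 ok
  [26] y  {2}  => 2  0->2 ok
  [27] x  {0,1}  => 0  2->0 ok
  [28] z  {3}  => 3  0->3 ok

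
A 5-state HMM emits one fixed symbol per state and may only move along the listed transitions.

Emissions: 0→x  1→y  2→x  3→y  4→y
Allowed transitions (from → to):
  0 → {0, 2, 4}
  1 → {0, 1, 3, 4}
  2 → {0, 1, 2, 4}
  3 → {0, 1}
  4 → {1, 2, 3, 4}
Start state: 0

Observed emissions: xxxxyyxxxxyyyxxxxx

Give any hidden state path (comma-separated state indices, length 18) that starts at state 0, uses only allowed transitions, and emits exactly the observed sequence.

0,0,2,2,1,1,0,2,0,2,1,4,3,0,0,2,2,2

  t0 'x' -> {0,2}, take 0 (start)
  t1 'x' -> {0,2}, take 0 (0->0 ok)
  t2 'x' -> {0,2}, take 2 (0->2 ok)
  t3 'x' -> {0,2}, take 2 (2->2 ok)
  t4 'y' -> {1,3,4}, take 1 (2->1 ok)
  t5 'y' -> {1,3,4}, take 1 (1->1 ok)
  t6 'x' -> {0,2}, take 0 (1->0 ok)
  t7 'x' -> {0,2}, take 2 (0->2 ok)
  t8 'x' -> {0,2}, take 0 (2->0 ok)
  t9 'x' -> {0,2}, take 2 (0->2 ok)
  t10 'y' -> {1,3,4}, take 1 (2->1 ok)
  t11 'y' -> {1,3,4}, take 4 (1->4 ok)
  t12 'y' -> {1,3,4}, take 3 (4->3 ok)
  t13 'x' -> {0,2}, take 0 (3->0 ok)
  t14 'x' -> {0,2}, take 0 (0->0 ok)
  t15 'x' -> {0,2}, take 2 (0->2 ok)
  t16 'x' -> {0,2}, take 2 (2->2 ok)
  t17 'x' -> {0,2}, take 2 (2->2 ok)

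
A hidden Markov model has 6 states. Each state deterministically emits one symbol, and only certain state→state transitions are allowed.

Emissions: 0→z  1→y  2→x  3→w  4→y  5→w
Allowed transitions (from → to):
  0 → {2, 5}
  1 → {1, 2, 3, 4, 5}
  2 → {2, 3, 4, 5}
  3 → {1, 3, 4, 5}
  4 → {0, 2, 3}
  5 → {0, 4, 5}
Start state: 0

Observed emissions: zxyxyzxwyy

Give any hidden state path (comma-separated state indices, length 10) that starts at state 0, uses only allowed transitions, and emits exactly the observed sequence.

  [0] z  {0}  => 0  start
  [1] x  {2}  => 2  0->2 ok
  [2] y  {1,4}  => 4  2->4 ok
  [3] x  {2}  => 2  4->2 ok
  [4] y  {1,4}  => 4  2->4 ok
  [5] z  {0}  => 0  4->0 ok
  [6] x  {2}  => 2  0->2 ok
  [7] w  {3,5}  => 3  2->3 ok
  [8] y  {1,4}  => 1  3->1 ok
  [9] y  {1,4}  => 4  1->4 ok

0,2,4,2,4,0,2,3,1,4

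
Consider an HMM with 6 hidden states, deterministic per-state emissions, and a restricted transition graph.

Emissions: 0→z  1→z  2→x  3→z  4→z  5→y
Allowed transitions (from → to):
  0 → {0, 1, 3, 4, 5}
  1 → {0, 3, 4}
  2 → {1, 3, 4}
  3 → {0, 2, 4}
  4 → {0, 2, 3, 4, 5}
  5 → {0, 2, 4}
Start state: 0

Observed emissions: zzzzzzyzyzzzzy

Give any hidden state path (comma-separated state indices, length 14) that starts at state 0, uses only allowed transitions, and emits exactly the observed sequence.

0,4,4,0,1,4,5,4,5,0,0,1,0,5

  t0 'z' -> {0,1,3,4}, take 0 (start)
  t1 'z' -> {0,1,3,4}, take 4 (0->4 ok)
  t2 'z' -> {0,1,3,4}, take 4 (4->4 ok)
  t3 'z' -> {0,1,3,4}, take 0 (4->0 ok)
  t4 'z' -> {0,1,3,4}, take 1 (0->1 ok)
  t5 'z' -> {0,1,3,4}, take 4 (1->4 ok)
  t6 'y' -> {5}, take 5 (4->5 ok)
  t7 'z' -> {0,1,3,4}, take 4 (5->4 ok)
  t8 'y' -> {5}, take 5 (4->5 ok)
  t9 'z' -> {0,1,3,4}, take 0 (5->0 ok)
  t10 'z' -> {0,1,3,4}, take 0 (0->0 ok)
  t11 'z' -> {0,1,3,4}, take 1 (0->1 ok)
  t12 'z' -> {0,1,3,4}, take 0 (1->0 ok)
  t13 'y' -> {5}, take 5 (0->5 ok)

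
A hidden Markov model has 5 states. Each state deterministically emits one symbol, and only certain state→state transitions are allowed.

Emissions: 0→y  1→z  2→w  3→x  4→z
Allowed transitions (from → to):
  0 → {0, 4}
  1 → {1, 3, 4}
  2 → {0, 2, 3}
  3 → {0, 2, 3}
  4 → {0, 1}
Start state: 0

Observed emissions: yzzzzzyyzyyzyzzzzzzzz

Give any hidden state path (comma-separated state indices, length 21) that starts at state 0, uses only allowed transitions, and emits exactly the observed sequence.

  t0 'y' -> {0}, take 0 (start)
  t1 'z' -> {1,4}, take 4 (0->4 ok)
  t2 'z' -> {1,4}, take 1 (4->1 ok)
  t3 'z' -> {1,4}, take 1 (1->1 ok)
  t4 'z' -> {1,4}, take 1 (1->1 ok)
  t5 'z' -> {1,4}, take 4 (1->4 ok)
  t6 'y' -> {0}, take 0 (4->0 ok)
  t7 'y' -> {0}, take 0 (0->0 ok)
  t8 'z' -> {1,4}, take 4 (0->4 ok)
  t9 'y' -> {0}, take 0 (4->0 ok)
  t10 'y' -> {0}, take 0 (0->0 ok)
  t11 'z' -> {1,4}, take 4 (0->4 ok)
  t12 'y' -> {0}, take 0 (4->0 ok)
  t13 'z' -> {1,4}, take 4 (0->4 ok)
  t14 'z' -> {1,4}, take 1 (4->1 ok)
  t15 'z' -> {1,4}, take 1 (1->1 ok)
  t16 'z' -> {1,4}, take 4 (1->4 ok)
  t17 'z' -> {1,4}, take 1 (4->1 ok)
  t18 'z' -> {1,4}, take 4 (1->4 ok)
  t19 'z' -> {1,4}, take 1 (4->1 ok)
  t20 'z' -> {1,4}, take 4 (1->4 ok)

0,4,1,1,1,4,0,0,4,0,0,4,0,4,1,1,4,1,4,1,4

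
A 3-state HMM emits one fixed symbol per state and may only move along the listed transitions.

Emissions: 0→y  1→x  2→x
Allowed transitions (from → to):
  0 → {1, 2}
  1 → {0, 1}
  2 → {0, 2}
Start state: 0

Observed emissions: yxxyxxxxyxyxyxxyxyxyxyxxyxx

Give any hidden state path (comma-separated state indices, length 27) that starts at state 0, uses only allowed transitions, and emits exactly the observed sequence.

0,2,2,0,1,1,1,1,0,2,0,1,0,1,1,0,2,0,2,0,1,0,2,2,0,2,2

  pos 0: y in {0}, choose 0; start
  pos 1: x in {1,2}, choose 2; 0->2 ok
  pos 2: x in {1,2}, choose 2; 2->2 ok
  pos 3: y in {0}, choose 0; 2->0 ok
  pos 4: x in {1,2}, choose 1; 0->1 ok
  pos 5: x in {1,2}, choose 1; 1->1 ok
  pos 6: x in {1,2}, choose 1; 1->1 ok
  pos 7: x in {1,2}, choose 1; 1->1 ok
  pos 8: y in {0}, choose 0; 1->0 ok
  pos 9: x in {1,2}, choose 2; 0->2 ok
  pos 10: y in {0}, choose 0; 2->0 ok
  pos 11: x in {1,2}, choose 1; 0->1 ok
  pos 12: y in {0}, choose 0; 1->0 ok
  pos 13: x in {1,2}, choose 1; 0->1 ok
  pos 14: x in {1,2}, choose 1; 1->1 ok
  pos 15: y in {0}, choose 0; 1->0 ok
  pos 16: x in {1,2}, choose 2; 0->2 ok
  pos 17: y in {0}, choose 0; 2->0 ok
  pos 18: x in {1,2}, choose 2; 0->2 ok
  pos 19: y in {0}, choose 0; 2->0 ok
  pos 20: x in {1,2}, choose 1; 0->1 ok
  pos 21: y in {0}, choose 0; 1->0 ok
  pos 22: x in {1,2}, choose 2; 0->2 ok
  pos 23: x in {1,2}, choose 2; 2->2 ok
  pos 24: y in {0}, choose 0; 2->0 ok
  pos 25: x in {1,2}, choose 2; 0->2 ok
  pos 26: x in {1,2}, choose 2; 2->2 ok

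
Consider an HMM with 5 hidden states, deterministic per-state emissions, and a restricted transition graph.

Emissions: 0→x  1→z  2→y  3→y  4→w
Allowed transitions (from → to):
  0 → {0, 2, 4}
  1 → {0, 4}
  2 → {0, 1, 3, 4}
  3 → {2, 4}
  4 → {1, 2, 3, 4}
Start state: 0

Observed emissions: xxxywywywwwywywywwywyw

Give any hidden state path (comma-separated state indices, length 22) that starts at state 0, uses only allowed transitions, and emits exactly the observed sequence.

0,0,0,2,4,3,4,3,4,4,4,2,4,3,4,3,4,4,2,4,3,4

  pos 0: x in {0}, choose 0; start
  pos 1: x in {0}, choose 0; 0->0 ok
  pos 2: x in {0}, choose 0; 0->0 ok
  pos 3: y in {2,3}, choose 2; 0->2 ok
  pos 4: w in {4}, choose 4; 2->4 ok
  pos 5: y in {2,3}, choose 3; 4->3 ok
  pos 6: w in {4}, choose 4; 3->4 ok
  pos 7: y in {2,3}, choose 3; 4->3 ok
  pos 8: w in {4}, choose 4; 3->4 ok
  pos 9: w in {4}, choose 4; 4->4 ok
  pos 10: w in {4}, choose 4; 4->4 ok
  pos 11: y in {2,3}, choose 2; 4->2 ok
  pos 12: w in {4}, choose 4; 2->4 ok
  pos 13: y in {2,3}, choose 3; 4->3 ok
  pos 14: w in {4}, choose 4; 3->4 ok
  pos 15: y in {2,3}, choose 3; 4->3 ok
  pos 16: w in {4}, choose 4; 3->4 ok
  pos 17: w in {4}, choose 4; 4->4 ok
  pos 18: y in {2,3}, choose 2; 4->2 ok
  pos 19: w in {4}, choose 4; 2->4 ok
  pos 20: y in {2,3}, choose 3; 4->3 ok
  pos 21: w in {4}, choose 4; 3->4 ok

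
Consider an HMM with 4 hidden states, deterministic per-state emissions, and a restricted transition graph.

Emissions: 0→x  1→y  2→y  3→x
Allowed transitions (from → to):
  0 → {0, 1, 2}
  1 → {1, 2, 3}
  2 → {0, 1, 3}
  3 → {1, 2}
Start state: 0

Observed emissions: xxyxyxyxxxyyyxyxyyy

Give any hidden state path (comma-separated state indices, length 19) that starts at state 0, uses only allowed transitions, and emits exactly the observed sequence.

  [0] x  {0,3}  => 0  start
  [1] x  {0,3}  => 0  0->0 ok
  [2] y  {1,2}  => 1  0->1 ok
  [3] x  {0,3}  => 3  1->3 ok
  [4] y  {1,2}  => 1  3->1 ok
  [5] x  {0,3}  => 3  1->3 ok
  [6] y  {1,2}  => 2  3->2 ok
  [7] x  {0,3}  => 0  2->0 ok
  [8] x  {0,3}  => 0  0->0 ok
  [9] x  {0,3}  => 0  0->0 ok
  [10] y  {1,2}  => 1  0->1 ok
  [11] y  {1,2}  => 1  1->1 ok
  [12] y  {1,2}  => 1  1->1 ok
  [13] x  {0,3}  => 3  1->3 ok
  [14] y  {1,2}  => 1  3->1 ok
  [15] x  {0,3}  => 3  1->3 ok
  [16] y  {1,2}  => 2  3->2 ok
  [17] y  {1,2}  => 1  2->1 ok
  [18] y  {1,2}  => 2  1->2 ok

0,0,1,3,1,3,2,0,0,0,1,1,1,3,1,3,2,1,2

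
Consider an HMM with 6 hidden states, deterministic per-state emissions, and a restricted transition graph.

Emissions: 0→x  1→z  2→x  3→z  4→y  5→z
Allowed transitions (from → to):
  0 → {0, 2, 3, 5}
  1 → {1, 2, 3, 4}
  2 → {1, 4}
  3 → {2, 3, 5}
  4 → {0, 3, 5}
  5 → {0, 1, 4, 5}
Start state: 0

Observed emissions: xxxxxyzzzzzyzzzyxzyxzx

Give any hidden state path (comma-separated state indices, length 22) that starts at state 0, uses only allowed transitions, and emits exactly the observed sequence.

0,0,0,0,2,4,3,3,3,3,5,4,5,1,1,4,0,5,4,0,5,0

  0: obs=x cand={0,2} pick 0 [start]
  1: obs=x cand={0,2} pick 0 [0->0 ok]
  2: obs=x cand={0,2} pick 0 [0->0 ok]
  3: obs=x cand={0,2} pick 0 [0->0 ok]
  4: obs=x cand={0,2} pick 2 [0->2 ok]
  5: obs=y cand={4} pick 4 [2->4 ok]
  6: obs=z cand={1,3,5} pick 3 [4->3 ok]
  7: obs=z cand={1,3,5} pick 3 [3->3 ok]
  8: obs=z cand={1,3,5} pick 3 [3->3 ok]
  9: obs=z cand={1,3,5} pick 3 [3->3 ok]
  10: obs=z cand={1,3,5} pick 5 [3->5 ok]
  11: obs=y cand={4} pick 4 [5->4 ok]
  12: obs=z cand={1,3,5} pick 5 [4->5 ok]
  13: obs=z cand={1,3,5} pick 1 [5->1 ok]
  14: obs=z cand={1,3,5} pick 1 [1->1 ok]
  15: obs=y cand={4} pick 4 [1->4 ok]
  16: obs=x cand={0,2} pick 0 [4->0 ok]
  17: obs=z cand={1,3,5} pick 5 [0->5 ok]
  18: obs=y cand={4} pick 4 [5->4 ok]
  19: obs=x cand={0,2} pick 0 [4->0 ok]
  20: obs=z cand={1,3,5} pick 5 [0->5 ok]
  21: obs=x cand={0,2} pick 0 [5->0 ok]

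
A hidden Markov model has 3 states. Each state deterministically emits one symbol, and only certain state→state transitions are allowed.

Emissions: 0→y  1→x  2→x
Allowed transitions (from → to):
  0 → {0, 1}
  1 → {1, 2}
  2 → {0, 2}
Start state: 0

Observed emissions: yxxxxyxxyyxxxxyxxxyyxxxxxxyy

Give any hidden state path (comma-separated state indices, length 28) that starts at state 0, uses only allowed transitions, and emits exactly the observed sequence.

  t0 'y' -> {0}, take 0 (start)
  t1 'x' -> {1,2}, take 1 (0->1 ok)
  t2 'x' -> {1,2}, take 1 (1->1 ok)
  t3 'x' -> {1,2}, take 1 (1->1 ok)
  t4 'x' -> {1,2}, take 2 (1->2 ok)
  t5 'y' -> {0}, take 0 (2->0 ok)
  t6 'x' -> {1,2}, take 1 (0->1 ok)
  t7 'x' -> {1,2}, take 2 (1->2 ok)
  t8 'y' -> {0}, take 0 (2->0 ok)
  t9 'y' -> {0}, take 0 (0->0 ok)
  t10 'x' -> {1,2}, take 1 (0->1 ok)
  t11 'x' -> {1,2}, take 1 (1->1 ok)
  t12 'x' -> {1,2}, take 2 (1->2 ok)
  t13 'x' -> {1,2}, take 2 (2->2 ok)
  t14 'y' -> {0}, take 0 (2->0 ok)
  t15 'x' -> {1,2}, take 1 (0->1 ok)
  t16 'x' -> {1,2}, take 1 (1->1 ok)
  t17 'x' -> {1,2}, take 2 (1->2 ok)
  t18 'y' -> {0}, take 0 (2->0 ok)
  t19 'y' -> {0}, take 0 (0->0 ok)
  t20 'x' -> {1,2}, take 1 (0->1 ok)
  t21 'x' -> {1,2}, take 1 (1->1 ok)
  t22 'x' -> {1,2}, take 1 (1->1 ok)
  t23 'x' -> {1,2}, take 1 (1->1 ok)
  t24 'x' -> {1,2}, take 2 (1->2 ok)
  t25 'x' -> {1,2}, take 2 (2->2 ok)
  t26 'y' -> {0}, take 0 (2->0 ok)
  t27 'y' -> {0}, take 0 (0->0 ok)

0,1,1,1,2,0,1,2,0,0,1,1,2,2,0,1,1,2,0,0,1,1,1,1,2,2,0,0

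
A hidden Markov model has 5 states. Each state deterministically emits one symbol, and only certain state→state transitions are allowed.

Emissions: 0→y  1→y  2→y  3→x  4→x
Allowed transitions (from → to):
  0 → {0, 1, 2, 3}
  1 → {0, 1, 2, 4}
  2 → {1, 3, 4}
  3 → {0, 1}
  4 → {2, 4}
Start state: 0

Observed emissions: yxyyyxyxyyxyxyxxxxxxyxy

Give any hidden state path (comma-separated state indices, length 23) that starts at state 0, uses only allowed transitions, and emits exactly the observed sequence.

0,3,0,2,1,4,2,3,1,2,3,0,3,1,4,4,4,4,4,4,2,4,2

  [0] y  {0,1,2}  => 0  start
  [1] x  {3,4}  => 3  0->3 ok
  [2] y  {0,1,2}  => 0  3->0 ok
  [3] y  {0,1,2}  => 2  0->2 ok
  [4] y  {0,1,2}  => 1  2->1 ok
  [5] x  {3,4}  => 4  1->4 ok
  [6] y  {0,1,2}  => 2  4->2 ok
  [7] x  {3,4}  => 3  2->3 ok
  [8] y  {0,1,2}  => 1  3->1 ok
  [9] y  {0,1,2}  => 2  1->2 ok
  [10] x  {3,4}  => 3  2->3 ok
  [11] y  {0,1,2}  => 0  3->0 ok
  [12] x  {3,4}  => 3  0->3 ok
  [13] y  {0,1,2}  => 1  3->1 ok
  [14] x  {3,4}  => 4  1->4 ok
  [15] x  {3,4}  => 4  4->4 ok
  [16] x  {3,4}  => 4  4->4 ok
  [17] x  {3,4}  => 4  4->4 ok
  [18] x  {3,4}  => 4  4->4 ok
  [19] x  {3,4}  => 4  4->4 ok
  [20] y  {0,1,2}  => 2  4->2 ok
  [21] x  {3,4}  => 4  2->4 ok
  [22] y  {0,1,2}  => 2  4->2 ok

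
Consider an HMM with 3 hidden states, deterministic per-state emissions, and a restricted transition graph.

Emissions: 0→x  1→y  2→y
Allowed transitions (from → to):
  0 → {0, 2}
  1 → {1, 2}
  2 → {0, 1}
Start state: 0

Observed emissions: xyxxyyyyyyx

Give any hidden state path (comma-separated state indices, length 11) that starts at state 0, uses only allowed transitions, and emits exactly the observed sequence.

  0: obs=x cand={0} pick 0 [start]
  1: obs=y cand={1,2} pick 2 [0->2 ok]
  2: obs=x cand={0} pick 0 [2->0 ok]
  3: obs=x cand={0} pick 0 [0->0 ok]
  4: obs=y cand={1,2} pick 2 [0->2 ok]
  5: obs=y cand={1,2} pick 1 [2->1 ok]
  6: obs=y cand={1,2} pick 1 [1->1 ok]
  7: obs=y cand={1,2} pick 1 [1->1 ok]
  8: obs=y cand={1,2} pick 1 [1->1 ok]
  9: obs=y cand={1,2} pick 2 [1->2 ok]
  10: obs=x cand={0} pick 0 [2->0 ok]

0,2,0,0,2,1,1,1,1,2,0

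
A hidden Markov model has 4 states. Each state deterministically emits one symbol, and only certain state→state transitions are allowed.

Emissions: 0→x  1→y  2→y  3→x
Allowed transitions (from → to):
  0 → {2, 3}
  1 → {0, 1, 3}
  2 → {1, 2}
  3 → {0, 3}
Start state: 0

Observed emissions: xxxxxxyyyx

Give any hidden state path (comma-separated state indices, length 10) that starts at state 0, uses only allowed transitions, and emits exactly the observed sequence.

0,3,0,3,3,0,2,1,1,0

  0: obs=x cand={0,3} pick 0 [start]
  1: obs=x cand={0,3} pick 3 [0->3 ok]
  2: obs=x cand={0,3} pick 0 [3->0 ok]
  3: obs=x cand={0,3} pick 3 [0->3 ok]
  4: obs=x cand={0,3} pick 3 [3->3 ok]
  5: obs=x cand={0,3} pick 0 [3->0 ok]
  6: obs=y cand={1,2} pick 2 [0->2 ok]
  7: obs=y cand={1,2} pick 1 [2->1 ok]
  8: obs=y cand={1,2} pick 1 [1->1 ok]
  9: obs=x cand={0,3} pick 0 [1->0 ok]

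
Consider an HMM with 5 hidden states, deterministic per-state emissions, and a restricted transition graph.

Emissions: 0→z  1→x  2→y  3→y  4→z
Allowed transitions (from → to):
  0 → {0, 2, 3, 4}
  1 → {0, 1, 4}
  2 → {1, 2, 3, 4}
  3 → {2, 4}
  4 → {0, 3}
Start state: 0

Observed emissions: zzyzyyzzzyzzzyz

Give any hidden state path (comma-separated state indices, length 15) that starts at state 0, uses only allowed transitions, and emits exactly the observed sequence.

  0: obs=z cand={0,4} pick 0 [start]
  1: obs=z cand={0,4} pick 0 [0->0 ok]
  2: obs=y cand={2,3} pick 3 [0->3 ok]
  3: obs=z cand={0,4} pick 4 [3->4 ok]
  4: obs=y cand={2,3} pick 3 [4->3 ok]
  5: obs=y cand={2,3} pick 2 [3->2 ok]
  6: obs=z cand={0,4} pick 4 [2->4 ok]
  7: obs=z cand={0,4} pick 0 [4->0 ok]
  8: obs=z cand={0,4} pick 0 [0->0 ok]
  9: obs=y cand={2,3} pick 3 [0->3 ok]
  10: obs=z cand={0,4} pick 4 [3->4 ok]
  11: obs=z cand={0,4} pick 0 [4->0 ok]
  12: obs=z cand={0,4} pick 0 [0->0 ok]
  13: obs=y cand={2,3} pick 3 [0->3 ok]
  14: obs=z cand={0,4} pick 4 [3->4 ok]

0,0,3,4,3,2,4,0,0,3,4,0,0,3,4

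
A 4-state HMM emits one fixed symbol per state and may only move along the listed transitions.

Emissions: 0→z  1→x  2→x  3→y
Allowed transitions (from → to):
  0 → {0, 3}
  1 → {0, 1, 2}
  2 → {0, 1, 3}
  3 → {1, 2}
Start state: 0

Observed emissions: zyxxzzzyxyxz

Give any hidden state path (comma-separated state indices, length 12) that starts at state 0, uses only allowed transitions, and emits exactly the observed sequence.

  0: obs=z cand={0} pick 0 [start]
  1: obs=y cand={3} pick 3 [0->3 ok]
  2: obs=x cand={1,2} pick 1 [3->1 ok]
  3: obs=x cand={1,2} pick 1 [1->1 ok]
  4: obs=z cand={0} pick 0 [1->0 ok]
  5: obs=z cand={0} pick 0 [0->0 ok]
  6: obs=z cand={0} pick 0 [0->0 ok]
  7: obs=y cand={3} pick 3 [0->3 ok]
  8: obs=x cand={1,2} pick 2 [3->2 ok]
  9: obs=y cand={3} pick 3 [2->3 ok]
  10: obs=x cand={1,2} pick 2 [3->2 ok]
  11: obs=z cand={0} pick 0 [2->0 ok]

0,3,1,1,0,0,0,3,2,3,2,0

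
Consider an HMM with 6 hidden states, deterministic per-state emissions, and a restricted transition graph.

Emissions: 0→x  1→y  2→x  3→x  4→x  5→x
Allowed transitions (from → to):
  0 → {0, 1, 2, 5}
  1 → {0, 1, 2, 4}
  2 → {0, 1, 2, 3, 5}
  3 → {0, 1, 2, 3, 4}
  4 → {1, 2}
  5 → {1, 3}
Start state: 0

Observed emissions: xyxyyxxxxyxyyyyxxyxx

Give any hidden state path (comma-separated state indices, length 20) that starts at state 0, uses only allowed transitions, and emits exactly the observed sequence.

  pos 0: x in {0,2,3,4,5}, choose 0; start
  pos 1: y in {1}, choose 1; 0->1 ok
  pos 2: x in {0,2,3,4,5}, choose 4; 1->4 ok
  pos 3: y in {1}, choose 1; 4->1 ok
  pos 4: y in {1}, choose 1; 1->1 ok
  pos 5: x in {0,2,3,4,5}, choose 0; 1->0 ok
  pos 6: x in {0,2,3,4,5}, choose 0; 0->0 ok
  pos 7: x in {0,2,3,4,5}, choose 0; 0->0 ok
  pos 8: x in {0,2,3,4,5}, choose 5; 0->5 ok
  pos 9: y in {1}, choose 1; 5->1 ok
  pos 10: x in {0,2,3,4,5}, choose 2; 1->2 ok
  pos 11: y in {1}, choose 1; 2->1 ok
  pos 12: y in {1}, choose 1; 1->1 ok
  pos 13: y in {1}, choose 1; 1->1 ok
  pos 14: y in {1}, choose 1; 1->1 ok
  pos 15: x in {0,2,3,4,5}, choose 2; 1->2 ok
  pos 16: x in {0,2,3,4,5}, choose 0; 2->0 ok
  pos 17: y in {1}, choose 1; 0->1 ok
  pos 18: x in {0,2,3,4,5}, choose 2; 1->2 ok
  pos 19: x in {0,2,3,4,5}, choose 5; 2->5 ok

0,1,4,1,1,0,0,0,5,1,2,1,1,1,1,2,0,1,2,5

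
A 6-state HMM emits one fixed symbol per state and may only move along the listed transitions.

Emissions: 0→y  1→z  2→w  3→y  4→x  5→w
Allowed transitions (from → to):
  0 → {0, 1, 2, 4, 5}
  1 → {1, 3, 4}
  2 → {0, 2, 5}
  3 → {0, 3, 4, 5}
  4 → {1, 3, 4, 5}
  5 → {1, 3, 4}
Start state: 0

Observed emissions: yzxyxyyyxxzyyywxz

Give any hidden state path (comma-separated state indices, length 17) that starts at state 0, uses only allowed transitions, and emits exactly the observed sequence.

0,1,4,3,4,3,3,0,4,4,1,3,3,0,5,4,1

  pos 0: y in {0,3}, choose 0; start
  pos 1: z in {1}, choose 1; 0->1 ok
  pos 2: x in {4}, choose 4; 1->4 ok
  pos 3: y in {0,3}, choose 3; 4->3 ok
  pos 4: x in {4}, choose 4; 3->4 ok
  pos 5: y in {0,3}, choose 3; 4->3 ok
  pos 6: y in {0,3}, choose 3; 3->3 ok
  pos 7: y in {0,3}, choose 0; 3->0 ok
  pos 8: x in {4}, choose 4; 0->4 ok
  pos 9: x in {4}, choose 4; 4->4 ok
  pos 10: z in {1}, choose 1; 4->1 ok
  pos 11: y in {0,3}, choose 3; 1->3 ok
  pos 12: y in {0,3}, choose 3; 3->3 ok
  pos 13: y in {0,3}, choose 0; 3->0 ok
  pos 14: w in {2,5}, choose 5; 0->5 ok
  pos 15: x in {4}, choose 4; 5->4 ok
  pos 16: z in {1}, choose 1; 4->1 ok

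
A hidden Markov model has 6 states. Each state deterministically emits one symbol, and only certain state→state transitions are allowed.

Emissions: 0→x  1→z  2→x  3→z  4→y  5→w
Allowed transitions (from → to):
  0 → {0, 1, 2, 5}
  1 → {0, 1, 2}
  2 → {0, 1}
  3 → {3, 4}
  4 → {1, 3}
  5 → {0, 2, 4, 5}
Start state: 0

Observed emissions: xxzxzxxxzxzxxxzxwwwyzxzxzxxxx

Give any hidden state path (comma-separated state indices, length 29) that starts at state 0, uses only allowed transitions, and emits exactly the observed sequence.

0,2,1,2,1,0,0,2,1,2,1,2,0,2,1,0,5,5,5,4,1,2,1,2,1,0,0,0,0

  pos 0: x in {0,2}, choose 0; start
  pos 1: x in {0,2}, choose 2; 0->2 ok
  pos 2: z in {1,3}, choose 1; 2->1 ok
  pos 3: x in {0,2}, choose 2; 1->2 ok
  pos 4: z in {1,3}, choose 1; 2->1 ok
  pos 5: x in {0,2}, choose 0; 1->0 ok
  pos 6: x in {0,2}, choose 0; 0->0 ok
  pos 7: x in {0,2}, choose 2; 0->2 ok
  pos 8: z in {1,3}, choose 1; 2->1 ok
  pos 9: x in {0,2}, choose 2; 1->2 ok
  pos 10: z in {1,3}, choose 1; 2->1 ok
  pos 11: x in {0,2}, choose 2; 1->2 ok
  pos 12: x in {0,2}, choose 0; 2->0 ok
  pos 13: x in {0,2}, choose 2; 0->2 ok
  pos 14: z in {1,3}, choose 1; 2->1 ok
  pos 15: x in {0,2}, choose 0; 1->0 ok
  pos 16: w in {5}, choose 5; 0->5 ok
  pos 17: w in {5}, choose 5; 5->5 ok
  pos 18: w in {5}, choose 5; 5->5 ok
  pos 19: y in {4}, choose 4; 5->4 ok
  pos 20: z in {1,3}, choose 1; 4->1 ok
  pos 21: x in {0,2}, choose 2; 1->2 ok
  pos 22: z in {1,3}, choose 1; 2->1 ok
  pos 23: x in {0,2}, choose 2; 1->2 ok
  pos 24: z in {1,3}, choose 1; 2->1 ok
  pos 25: x in {0,2}, choose 0; 1->0 ok
  pos 26: x in {0,2}, choose 0; 0->0 ok
  pos 27: x in {0,2}, choose 0; 0->0 ok
  pos 28: x in {0,2}, choose 0; 0->0 ok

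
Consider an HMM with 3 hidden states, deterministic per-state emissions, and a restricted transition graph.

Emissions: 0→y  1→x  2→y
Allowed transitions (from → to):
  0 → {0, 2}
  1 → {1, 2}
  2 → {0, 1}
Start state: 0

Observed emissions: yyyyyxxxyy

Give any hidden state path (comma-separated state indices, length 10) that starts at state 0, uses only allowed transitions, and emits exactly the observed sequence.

0,0,2,0,2,1,1,1,2,0

  0: obs=y cand={0,2} pick 0 [start]
  1: obs=y cand={0,2} pick 0 [0->0 ok]
  2: obs=y cand={0,2} pick 2 [0->2 ok]
  3: obs=y cand={0,2} pick 0 [2->0 ok]
  4: obs=y cand={0,2} pick 2 [0->2 ok]
  5: obs=x cand={1} pick 1 [2->1 ok]
  6: obs=x cand={1} pick 1 [1->1 ok]
  7: obs=x cand={1} pick 1 [1->1 ok]
  8: obs=y cand={0,2} pick 2 [1->2 ok]
  9: obs=y cand={0,2} pick 0 [2->0 ok]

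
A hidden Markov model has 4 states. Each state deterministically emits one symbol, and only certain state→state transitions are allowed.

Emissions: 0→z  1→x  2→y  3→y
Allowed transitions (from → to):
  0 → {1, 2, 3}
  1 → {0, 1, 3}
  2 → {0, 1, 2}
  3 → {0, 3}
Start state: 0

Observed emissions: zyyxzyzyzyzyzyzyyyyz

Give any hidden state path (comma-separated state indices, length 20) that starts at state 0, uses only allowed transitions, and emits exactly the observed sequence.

  [0] z  {0}  => 0  start
  [1] y  {2,3}  => 2  0->2 ok
  [2] y  {2,3}  => 2  2->2 ok
  [3] x  {1}  => 1  2->1 ok
  [4] z  {0}  => 0  1->0 ok
  [5] y  {2,3}  => 3  0->3 ok
  [6] z  {0}  => 0  3->0 ok
  [7] y  {2,3}  => 2  0->2 ok
  [8] z  {0}  => 0  2->0 ok
  [9] y  {2,3}  => 3  0->3 ok
  [10] z  {0}  => 0  3->0 ok
  [11] y  {2,3}  => 3  0->3 ok
  [12] z  {0}  => 0  3->0 ok
  [13] y  {2,3}  => 3  0->3 ok
  [14] z  {0}  => 0  3->0 ok
  [15] y  {2,3}  => 3  0->3 ok
  [16] y  {2,3}  => 3  3->3 ok
  [17] y  {2,3}  => 3  3->3 ok
  [18] y  {2,3}  => 3  3->3 ok
  [19] z  {0}  => 0  3->0 ok

0,2,2,1,0,3,0,2,0,3,0,3,0,3,0,3,3,3,3,0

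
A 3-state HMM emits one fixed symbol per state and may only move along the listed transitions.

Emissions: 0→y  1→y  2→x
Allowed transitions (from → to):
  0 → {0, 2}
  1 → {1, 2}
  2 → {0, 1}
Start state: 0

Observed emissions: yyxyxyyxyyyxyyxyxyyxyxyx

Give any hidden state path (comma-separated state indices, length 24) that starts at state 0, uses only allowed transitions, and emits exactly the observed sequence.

  pos 0: y in {0,1}, choose 0; start
  pos 1: y in {0,1}, choose 0; 0->0 ok
  pos 2: x in {2}, choose 2; 0->2 ok
  pos 3: y in {0,1}, choose 1; 2->1 ok
  pos 4: x in {2}, choose 2; 1->2 ok
  pos 5: y in {0,1}, choose 1; 2->1 ok
  pos 6: y in {0,1}, choose 1; 1->1 ok
  pos 7: x in {2}, choose 2; 1->2 ok
  pos 8: y in {0,1}, choose 0; 2->0 ok
  pos 9: y in {0,1}, choose 0; 0->0 ok
  pos 10: y in {0,1}, choose 0; 0->0 ok
  pos 11: x in {2}, choose 2; 0->2 ok
  pos 12: y in {0,1}, choose 0; 2->0 ok
  pos 13: y in {0,1}, choose 0; 0->0 ok
  pos 14: x in {2}, choose 2; 0->2 ok
  pos 15: y in {0,1}, choose 1; 2->1 ok
  pos 16: x in {2}, choose 2; 1->2 ok
  pos 17: y in {0,1}, choose 1; 2->1 ok
  pos 18: y in {0,1}, choose 1; 1->1 ok
  pos 19: x in {2}, choose 2; 1->2 ok
  pos 20: y in {0,1}, choose 1; 2->1 ok
  pos 21: x in {2}, choose 2; 1->2 ok
  pos 22: y in {0,1}, choose 1; 2->1 ok
  pos 23: x in {2}, choose 2; 1->2 ok

0,0,2,1,2,1,1,2,0,0,0,2,0,0,2,1,2,1,1,2,1,2,1,2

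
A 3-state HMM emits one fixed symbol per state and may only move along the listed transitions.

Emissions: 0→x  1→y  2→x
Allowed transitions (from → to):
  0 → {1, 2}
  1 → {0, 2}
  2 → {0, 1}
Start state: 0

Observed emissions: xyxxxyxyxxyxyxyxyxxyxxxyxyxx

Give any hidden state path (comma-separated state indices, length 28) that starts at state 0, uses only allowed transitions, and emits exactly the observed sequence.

0,1,2,0,2,1,0,1,0,2,1,0,1,2,1,2,1,0,2,1,2,0,2,1,0,1,0,2

  pos 0: x in {0,2}, choose 0; start
  pos 1: y in {1}, choose 1; 0->1 ok
  pos 2: x in {0,2}, choose 2; 1->2 ok
  pos 3: x in {0,2}, choose 0; 2->0 ok
  pos 4: x in {0,2}, choose 2; 0->2 ok
  pos 5: y in {1}, choose 1; 2->1 ok
  pos 6: x in {0,2}, choose 0; 1->0 ok
  pos 7: y in {1}, choose 1; 0->1 ok
  pos 8: x in {0,2}, choose 0; 1->0 ok
  pos 9: x in {0,2}, choose 2; 0->2 ok
  pos 10: y in {1}, choose 1; 2->1 ok
  pos 11: x in {0,2}, choose 0; 1->0 ok
  pos 12: y in {1}, choose 1; 0->1 ok
  pos 13: x in {0,2}, choose 2; 1->2 ok
  pos 14: y in {1}, choose 1; 2->1 ok
  pos 15: x in {0,2}, choose 2; 1->2 ok
  pos 16: y in {1}, choose 1; 2->1 ok
  pos 17: x in {0,2}, choose 0; 1->0 ok
  pos 18: x in {0,2}, choose 2; 0->2 ok
  pos 19: y in {1}, choose 1; 2->1 ok
  pos 20: x in {0,2}, choose 2; 1->2 ok
  pos 21: x in {0,2}, choose 0; 2->0 ok
  pos 22: x in {0,2}, choose 2; 0->2 ok
  pos 23: y in {1}, choose 1; 2->1 ok
  pos 24: x in {0,2}, choose 0; 1->0 ok
  pos 25: y in {1}, choose 1; 0->1 ok
  pos 26: x in {0,2}, choose 0; 1->0 ok
  pos 27: x in {0,2}, choose 2; 0->2 ok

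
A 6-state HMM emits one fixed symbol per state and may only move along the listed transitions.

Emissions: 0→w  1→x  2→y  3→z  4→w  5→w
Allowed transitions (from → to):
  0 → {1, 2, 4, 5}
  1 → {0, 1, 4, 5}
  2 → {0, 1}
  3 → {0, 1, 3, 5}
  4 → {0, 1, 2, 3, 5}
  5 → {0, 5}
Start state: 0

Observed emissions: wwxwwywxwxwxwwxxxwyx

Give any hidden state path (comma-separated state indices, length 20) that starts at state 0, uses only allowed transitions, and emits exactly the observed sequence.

0,4,1,5,0,2,0,1,0,1,0,1,0,4,1,1,1,4,2,1

  [0] w  {0,4,5}  => 0  start
  [1] w  {0,4,5}  => 4  0->4 ok
  [2] x  {1}  => 1  4->1 ok
  [3] w  {0,4,5}  => 5  1->5 ok
  [4] w  {0,4,5}  => 0  5->0 ok
  [5] y  {2}  => 2  0->2 ok
  [6] w  {0,4,5}  => 0  2->0 ok
  [7] x  {1}  => 1  0->1 ok
  [8] w  {0,4,5}  => 0  1->0 ok
  [9] x  {1}  => 1  0->1 ok
  [10] w  {0,4,5}  => 0  1->0 ok
  [11] x  {1}  => 1  0->1 ok
  [12] w  {0,4,5}  => 0  1->0 ok
  [13] w  {0,4,5}  => 4  0->4 ok
  [14] x  {1}  => 1  4->1 ok
  [15] x  {1}  => 1  1->1 ok
  [16] x  {1}  => 1  1->1 ok
  [17] w  {0,4,5}  => 4  1->4 ok
  [18] y  {2}  => 2  4->2 ok
  [19] x  {1}  => 1  2->1 ok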